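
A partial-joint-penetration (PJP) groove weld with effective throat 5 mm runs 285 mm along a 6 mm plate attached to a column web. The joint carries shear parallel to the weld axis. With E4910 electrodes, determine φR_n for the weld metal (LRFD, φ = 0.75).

φR_n ≈ 314 kN

E49XX → F_EXX = 490 MPa.
Effective throat (given) t_e = 5 mm.
A_we = 5 × 285 = 1425 mm².
F_nw = 0.6 F_EXX = 294 MPa.
φR_n = 0.75 × 294 × 1425 × 10⁻³ = 314.2 kN.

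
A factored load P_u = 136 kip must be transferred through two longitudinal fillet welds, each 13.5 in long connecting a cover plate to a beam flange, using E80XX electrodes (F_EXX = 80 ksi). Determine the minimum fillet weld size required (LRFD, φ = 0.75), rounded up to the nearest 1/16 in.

w = 1/4 in

Total weld length L = 27 in.
Required throat t_e = P_u / (φ × 0.6 F_EXX × L) = 136 / (0.75 × 0.6 × 80 × 27) = 0.1399 in.
Required leg w = t_e / 0.707 = 0.1979 in → use 1/4 in.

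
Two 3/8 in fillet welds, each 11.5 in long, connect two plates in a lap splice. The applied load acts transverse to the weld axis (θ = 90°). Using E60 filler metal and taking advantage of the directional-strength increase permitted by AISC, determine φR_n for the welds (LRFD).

φR_n ≈ 247 kips

E60XX → F_EXX = 60 ksi.
t_e = 0.707 × 0.375 = 0.2651 in; A_we = 0.2651 × 23 = 6.098 in².
Directional factor: 1.0 + 0.5 sin^1.5(90°) = 1.5.
F_nw = 0.6 × 60 × 1.5 = 54 ksi.
φR_n = 0.75 × 54 × 6.098 = 247 kips.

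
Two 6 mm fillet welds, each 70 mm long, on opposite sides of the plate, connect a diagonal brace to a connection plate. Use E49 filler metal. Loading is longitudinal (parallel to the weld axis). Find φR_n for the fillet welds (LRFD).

φR_n ≈ 131 kN

E49XX → F_EXX = 490 MPa.
Effective throat t_e = 0.707 × 6 = 4.242 mm.
Total length L = 140 mm; A_we = 4.242 × 140 = 593.9 mm².
F_nw = 0.6 F_EXX = 0.6 × 490 = 294 MPa.
φR_n = 0.75 × 294 × 593.9 × 10⁻³ = 131 kN.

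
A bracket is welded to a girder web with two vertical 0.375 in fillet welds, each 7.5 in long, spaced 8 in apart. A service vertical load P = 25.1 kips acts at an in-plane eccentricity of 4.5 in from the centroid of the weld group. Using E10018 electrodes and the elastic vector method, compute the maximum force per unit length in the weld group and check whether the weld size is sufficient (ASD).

f_max ≈ 3.41 kip/in; adequate

E100XX → F_EXX = 100 ksi.
Total weld length L_w = 15 in. Treat welds as unit-width lines.
Polar moment about centroid: J = 2[d³/12 + d(b/2)²] = 2[7.5³/12 + 7.5×4²] = 310.3 in³.
Direct shear f_v = P/L_w = 25.1 / 15 = 1.673 kip/in (vertical).
Torsion M = P·e = 25.1 × 4.5 = 112.95 kip·in.
Critical point at (x, y) = (4, 3.75) from centroid. f_tx = M·y/J = 1.365 kip/in; f_ty = M·x/J = 1.456 kip/in.
Resultant f_max = √[f_tx² + (f_v + f_ty)²] = √[1.365² + (1.673 + 1.456)²] = 3.414 kip/in.
Capacity per unit length: r_n/Ω = (1/2.0) × 0.6 × 100 × (0.707 × 0.375) = 7.954 kip/in.
3.414 ≤ 7.954 → adequate.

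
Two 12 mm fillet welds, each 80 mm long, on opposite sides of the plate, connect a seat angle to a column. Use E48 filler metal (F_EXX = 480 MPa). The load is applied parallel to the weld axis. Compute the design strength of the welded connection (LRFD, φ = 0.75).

φR_n ≈ 293 kN

Effective throat t_e = 0.707 × 12 = 8.484 mm.
Total length L = 160 mm; A_we = 8.484 × 160 = 1357 mm².
F_nw = 0.6 F_EXX = 0.6 × 480 = 288 MPa.
φR_n = 0.75 × 288 × 1357 × 10⁻³ = 293.2 kN.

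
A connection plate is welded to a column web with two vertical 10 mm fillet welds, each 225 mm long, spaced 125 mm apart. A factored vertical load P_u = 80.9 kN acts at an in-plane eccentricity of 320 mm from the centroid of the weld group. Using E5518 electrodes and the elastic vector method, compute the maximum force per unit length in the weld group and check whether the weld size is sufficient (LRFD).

E55XX → F_EXX = 550 MPa.
Total weld length L_w = 450 mm. Treat welds as unit-width lines.
Polar moment about centroid: J = 2[d³/12 + d(b/2)²] = 2[225³/12 + 225×62.5²] = 3656000 mm³.
Direct shear f_v = P/L_w = 80.9×10³ / 450 = 179.8 N/mm (vertical).
Torsion M = P·e = 80.9×10³ × 320 = 25888000 N·mm.
Critical point at (x, y) = (62.5, 112.5) from centroid. f_tx = M·y/J = 796.6 N/mm; f_ty = M·x/J = 442.5 N/mm.
Resultant f_max = √[f_tx² + (f_v + f_ty)²] = √[796.6² + (179.8 + 442.5)²] = 1011 N/mm.
Capacity per unit length: φr_n = 0.75 × 0.6 × 550 × (0.707 × 10) = 1750 N/mm.
1011 ≤ 1750 → adequate.

f_max ≈ 1010 N/mm; adequate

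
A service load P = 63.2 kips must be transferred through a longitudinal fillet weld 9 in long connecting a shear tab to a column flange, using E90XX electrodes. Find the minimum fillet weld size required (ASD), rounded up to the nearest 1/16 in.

E90XX → F_EXX = 90 ksi.
Total weld length L = 9 in.
Required throat t_e = P × Ω / (0.6 F_EXX × L) = 63.2 × 2.0 / (0.6 × 90 × 9) = 0.2601 in.
Required leg w = t_e / 0.707 = 0.3679 in → use 3/8 in.

w = 3/8 in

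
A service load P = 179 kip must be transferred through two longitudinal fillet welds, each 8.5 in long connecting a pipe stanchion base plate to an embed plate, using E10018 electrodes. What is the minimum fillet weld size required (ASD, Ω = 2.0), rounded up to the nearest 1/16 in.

E100XX → F_EXX = 100 ksi.
Total weld length L = 17 in.
Required throat t_e = P × Ω / (0.6 F_EXX × L) = 179 × 2.0 / (0.6 × 100 × 17) = 0.351 in.
Required leg w = t_e / 0.707 = 0.4964 in → use 1/2 in.

w = 1/2 in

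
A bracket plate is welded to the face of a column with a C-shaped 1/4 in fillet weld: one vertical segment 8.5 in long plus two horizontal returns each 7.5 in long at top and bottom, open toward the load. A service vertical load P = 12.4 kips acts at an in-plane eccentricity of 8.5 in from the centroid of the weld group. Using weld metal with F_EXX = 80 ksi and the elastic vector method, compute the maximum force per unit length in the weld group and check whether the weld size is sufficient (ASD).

f_max ≈ 1.93 kip/in; adequate

Total weld length L_w = 23.5 in. Treat welds as unit-width lines.
Centroid: x̄ = 2×7.5×3.75 / 23.5 = 2.394 in from the vertical weld.
Polar moment about centroid: J = I_x + I_y = [8.5³/12 + 2×7.5×4.25²] + [8.5×2.394² + 2(7.5³/12 + 7.5×1.356²)] = 468.7 in³.
Direct shear f_v = P/L_w = 12.4 / 23.5 = 0.5277 kip/in (vertical).
Torsion M = P·e = 12.4 × 8.5 = 105.4 kip·in.
Critical point at (x, y) = (5.106, 4.25) from centroid. f_tx = M·y/J = 0.9557 kip/in; f_ty = M·x/J = 1.148 kip/in.
Resultant f_max = √[f_tx² + (f_v + f_ty)²] = √[0.9557² + (0.5277 + 1.148)²] = 1.929 kip/in.
Capacity per unit length: r_n/Ω = (1/2.0) × 0.6 × 80 × (0.707 × 0.25) = 4.242 kip/in.
1.929 ≤ 4.242 → adequate.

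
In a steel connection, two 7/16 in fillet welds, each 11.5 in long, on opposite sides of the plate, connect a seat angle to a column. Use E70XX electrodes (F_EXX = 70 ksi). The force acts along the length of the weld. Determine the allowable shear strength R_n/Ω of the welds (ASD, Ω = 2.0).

R_n/Ω ≈ 149 kip

Effective throat t_e = 0.707 × 0.4375 = 0.3093 in.
Total length L = 23 in; A_we = 0.3093 × 23 = 7.114 in².
F_nw = 0.6 F_EXX = 0.6 × 70 = 42 ksi.
R_n = 42 × 7.114 = 298.8 kip; R_n/Ω = 298.8/2.0 = 149.4 kip.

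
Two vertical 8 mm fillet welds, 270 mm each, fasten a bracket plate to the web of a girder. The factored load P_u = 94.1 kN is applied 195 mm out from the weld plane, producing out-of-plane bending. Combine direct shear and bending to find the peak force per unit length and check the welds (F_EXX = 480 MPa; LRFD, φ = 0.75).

f_max ≈ 775 N/mm; adequate

L_w = 2 × 270 = 540 mm; section modulus (unit throat) S = 2 × L²/6 = 24300 mm².
Direct shear f_v = P/L_w = 94.1×10³/540 = 174.3 N/mm.
Moment M = P × e = 94.1×10³ × 195 = 18350000 N·mm; bending f_b = M/S = 755.1 N/mm.
f_max = √(f_v² + f_b²) = √(174.3² + 755.1²) = 775 N/mm.
φr_n = 0.75 × 0.6 × 480 × (0.707 × 8) = 1222 N/mm → adequate.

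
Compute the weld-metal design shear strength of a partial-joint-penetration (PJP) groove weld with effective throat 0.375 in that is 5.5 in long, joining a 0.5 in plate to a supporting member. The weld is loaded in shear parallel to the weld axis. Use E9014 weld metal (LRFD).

E90XX → F_EXX = 90 ksi.
Effective throat (given) t_e = 0.375 in.
A_we = 0.375 × 5.5 = 2.062 in².
F_nw = 0.6 F_EXX = 54 ksi.
φR_n = 0.75 × 54 × 2.062 = 83.53 kips.

φR_n ≈ 83.5 kips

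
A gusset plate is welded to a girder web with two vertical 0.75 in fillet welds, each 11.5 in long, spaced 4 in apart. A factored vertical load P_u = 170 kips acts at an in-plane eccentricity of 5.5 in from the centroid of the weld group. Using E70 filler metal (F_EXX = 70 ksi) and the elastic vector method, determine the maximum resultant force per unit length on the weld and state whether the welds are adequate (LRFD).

Total weld length L_w = 23 in. Treat welds as unit-width lines.
Polar moment about centroid: J = 2[d³/12 + d(b/2)²] = 2[11.5³/12 + 11.5×2²] = 345.5 in³.
Direct shear f_v = P/L_w = 170 / 23 = 7.391 kip/in (vertical).
Torsion M = P·e = 170 × 5.5 = 935 kip·in.
Critical point at (x, y) = (2, 5.75) from centroid. f_tx = M·y/J = 15.56 kip/in; f_ty = M·x/J = 5.413 kip/in.
Resultant f_max = √[f_tx² + (f_v + f_ty)²] = √[15.56² + (7.391 + 5.413)²] = 20.15 kip/in.
Capacity per unit length: φr_n = 0.75 × 0.6 × 70 × (0.707 × 0.75) = 16.7 kip/in.
20.15 > 16.7 → NOT adequate.

f_max ≈ 20.2 kip/in; NOT adequate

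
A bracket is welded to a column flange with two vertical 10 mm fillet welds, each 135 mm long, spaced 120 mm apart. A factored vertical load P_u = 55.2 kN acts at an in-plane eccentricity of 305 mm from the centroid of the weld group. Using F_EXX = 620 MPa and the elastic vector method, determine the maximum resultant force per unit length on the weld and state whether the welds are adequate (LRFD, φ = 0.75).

f_max ≈ 1250 N/mm; adequate

Total weld length L_w = 270 mm. Treat welds as unit-width lines.
Polar moment about centroid: J = 2[d³/12 + d(b/2)²] = 2[135³/12 + 135×60²] = 1382000 mm³.
Direct shear f_v = P/L_w = 55.2×10³ / 270 = 204.4 N/mm (vertical).
Torsion M = P·e = 55.2×10³ × 305 = 16836000 N·mm.
Critical point at (x, y) = (60, 67.5) from centroid. f_tx = M·y/J = 822.3 N/mm; f_ty = M·x/J = 730.9 N/mm.
Resultant f_max = √[f_tx² + (f_v + f_ty)²] = √[822.3² + (204.4 + 730.9)²] = 1245 N/mm.
Capacity per unit length: φr_n = 0.75 × 0.6 × 620 × (0.707 × 10) = 1973 N/mm.
1245 ≤ 1973 → adequate.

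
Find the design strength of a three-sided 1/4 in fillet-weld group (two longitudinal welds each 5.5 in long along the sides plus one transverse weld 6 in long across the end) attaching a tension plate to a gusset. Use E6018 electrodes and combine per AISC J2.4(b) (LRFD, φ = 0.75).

φR_n ≈ 87.6 kip

E60XX → F_EXX = 60 ksi.
t_e = 0.707 × 0.25 = 0.1767 in.
R_nwl = 0.6 × 60 × 0.1767 × 11 = 69.99 kip (longitudinal, 2 welds).
R_nwt = 0.6 × 60 × 0.1767 × 6 = 38.18 kip (transverse, base value).
(i) R_nwl + R_nwt = 108.2 kip; (ii) 0.85 R_nwl + 1.5 R_nwt = 116.8 kip.
R_n = max = 116.8 kip [governs: (ii)]; φR_n = 87.57 kip.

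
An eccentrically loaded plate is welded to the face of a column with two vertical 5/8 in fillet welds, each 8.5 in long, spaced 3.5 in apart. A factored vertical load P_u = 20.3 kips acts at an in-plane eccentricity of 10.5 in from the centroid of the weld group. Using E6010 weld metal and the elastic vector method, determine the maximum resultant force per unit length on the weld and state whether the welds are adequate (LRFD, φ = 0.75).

E60XX → F_EXX = 60 ksi.
Total weld length L_w = 17 in. Treat welds as unit-width lines.
Polar moment about centroid: J = 2[d³/12 + d(b/2)²] = 2[8.5³/12 + 8.5×1.75²] = 154.4 in³.
Direct shear f_v = P/L_w = 20.3 / 17 = 1.194 kip/in (vertical).
Torsion M = P·e = 20.3 × 10.5 = 213.15 kip·in.
Critical point at (x, y) = (1.75, 4.25) from centroid. f_tx = M·y/J = 5.867 kip/in; f_ty = M·x/J = 2.416 kip/in.
Resultant f_max = √[f_tx² + (f_v + f_ty)²] = √[5.867² + (1.194 + 2.416)²] = 6.888 kip/in.
Capacity per unit length: φr_n = 0.75 × 0.6 × 60 × (0.707 × 0.625) = 11.93 kip/in.
6.888 ≤ 11.93 → adequate.

f_max ≈ 6.89 kip/in; adequate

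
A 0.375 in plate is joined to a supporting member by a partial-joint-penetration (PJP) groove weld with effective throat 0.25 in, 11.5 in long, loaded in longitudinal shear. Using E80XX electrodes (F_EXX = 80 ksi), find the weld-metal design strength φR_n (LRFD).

Effective throat (given) t_e = 0.25 in.
A_we = 0.25 × 11.5 = 2.875 in².
F_nw = 0.6 F_EXX = 48 ksi.
φR_n = 0.75 × 48 × 2.875 = 103.5 kips.

φR_n ≈ 104 kips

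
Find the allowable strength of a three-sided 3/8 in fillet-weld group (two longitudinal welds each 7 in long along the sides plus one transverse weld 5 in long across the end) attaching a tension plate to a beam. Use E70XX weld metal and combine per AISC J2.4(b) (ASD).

R_n/Ω ≈ 108 kips

E70XX → F_EXX = 70 ksi.
t_e = 0.707 × 0.375 = 0.2651 in.
R_nwl = 0.6 × 70 × 0.2651 × 14 = 155.9 kips (longitudinal, 2 welds).
R_nwt = 0.6 × 70 × 0.2651 × 5 = 55.68 kips (transverse, base value).
(i) R_nwl + R_nwt = 211.6 kips; (ii) 0.85 R_nwl + 1.5 R_nwt = 216 kips.
R_n = max = 216 kips [governs: (ii)]; R_n/Ω = 108 kips.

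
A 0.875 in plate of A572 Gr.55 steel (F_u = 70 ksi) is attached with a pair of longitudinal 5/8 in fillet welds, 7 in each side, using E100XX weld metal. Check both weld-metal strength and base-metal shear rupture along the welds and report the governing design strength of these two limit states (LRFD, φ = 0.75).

E100XX → F_EXX = 100 ksi.
t_e = 0.707 × 0.625 = 0.4419 in; L = 14 in.
Weld metal: φR_n = 0.75 × 0.6 × 100 × 0.4419 × 14 = 278.4 kip.
Base metal (shear rupture): φR_n = 0.75 × 0.6 × 70 × 0.875 × 14 = 385.9 kip.
Governing: weld metal.

φR_n ≈ 278 kip (weld metal governs)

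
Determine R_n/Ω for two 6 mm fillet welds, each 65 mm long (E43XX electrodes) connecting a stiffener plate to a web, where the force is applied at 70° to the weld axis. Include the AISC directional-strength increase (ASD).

E43XX → F_EXX = 430 MPa.
t_e = 0.707 × 6 = 4.242 mm; A_we = 4.242 × 130 = 551.5 mm².
Directional factor: 1.0 + 0.5 sin^1.5(70°) = 1.455.
F_nw = 0.6 × 430 × 1.455 = 375.5 MPa.
R_n/Ω = (375.5 × 551.5) / 2.0 × 10⁻³ = 103.5 kN.

R_n/Ω ≈ 104 kN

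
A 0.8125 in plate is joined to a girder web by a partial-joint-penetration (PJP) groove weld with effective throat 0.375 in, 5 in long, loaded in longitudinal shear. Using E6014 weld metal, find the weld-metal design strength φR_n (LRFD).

φR_n ≈ 50.6 kip

E60XX → F_EXX = 60 ksi.
Effective throat (given) t_e = 0.375 in.
A_we = 0.375 × 5 = 1.875 in².
F_nw = 0.6 F_EXX = 36 ksi.
φR_n = 0.75 × 36 × 1.875 = 50.62 kip.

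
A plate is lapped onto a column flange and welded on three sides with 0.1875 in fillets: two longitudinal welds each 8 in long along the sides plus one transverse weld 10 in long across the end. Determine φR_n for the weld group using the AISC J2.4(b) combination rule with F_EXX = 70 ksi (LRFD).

φR_n ≈ 119 kip

t_e = 0.707 × 0.1875 = 0.1326 in.
R_nwl = 0.6 × 70 × 0.1326 × 16 = 89.08 kip (longitudinal, 2 welds).
R_nwt = 0.6 × 70 × 0.1326 × 10 = 55.68 kip (transverse, base value).
(i) R_nwl + R_nwt = 144.8 kip; (ii) 0.85 R_nwl + 1.5 R_nwt = 159.2 kip.
R_n = max = 159.2 kip [governs: (ii)]; φR_n = 119.4 kip.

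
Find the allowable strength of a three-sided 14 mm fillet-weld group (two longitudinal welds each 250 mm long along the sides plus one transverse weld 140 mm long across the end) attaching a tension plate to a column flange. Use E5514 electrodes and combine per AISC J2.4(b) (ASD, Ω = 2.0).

R_n/Ω ≈ 1050 kN

E55XX → F_EXX = 550 MPa.
t_e = 0.707 × 14 = 9.898 mm.
R_nwl = 0.6 × 550 × 9.898 × 500 × 10⁻³ = 1633 kN (longitudinal, 2 welds).
R_nwt = 0.6 × 550 × 9.898 × 140 × 10⁻³ = 457.3 kN (transverse, base value).
(i) R_nwl + R_nwt = 2090 kN; (ii) 0.85 R_nwl + 1.5 R_nwt = 2074 kN.
R_n = max = 2090 kN [governs: (i)]; R_n/Ω = 1045 kN.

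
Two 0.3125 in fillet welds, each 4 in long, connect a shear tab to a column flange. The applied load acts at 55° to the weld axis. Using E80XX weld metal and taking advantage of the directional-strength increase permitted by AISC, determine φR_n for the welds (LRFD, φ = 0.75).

E80XX → F_EXX = 80 ksi.
t_e = 0.707 × 0.3125 = 0.2209 in; A_we = 0.2209 × 8 = 1.767 in².
Directional factor: 1.0 + 0.5 sin^1.5(55°) = 1.371.
F_nw = 0.6 × 80 × 1.371 = 65.79 ksi.
φR_n = 0.75 × 65.79 × 1.767 = 87.22 kip.

φR_n ≈ 87.2 kip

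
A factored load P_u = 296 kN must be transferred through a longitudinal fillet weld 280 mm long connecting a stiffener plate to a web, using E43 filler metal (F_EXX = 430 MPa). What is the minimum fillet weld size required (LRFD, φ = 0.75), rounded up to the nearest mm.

Total weld length L = 280 mm.
Required throat t_e = P_u / (φ × 0.6 F_EXX × L) = 296 / (0.75 × 0.6 × 430 × 280 × 10⁻³) = 5.463 mm.
Required leg w = t_e / 0.707 = 7.727 mm → use 8 mm.

w = 8 mm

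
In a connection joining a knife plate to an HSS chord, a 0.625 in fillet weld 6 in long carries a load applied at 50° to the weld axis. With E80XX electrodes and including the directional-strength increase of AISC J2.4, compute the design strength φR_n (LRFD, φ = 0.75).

E80XX → F_EXX = 80 ksi.
t_e = 0.707 × 0.625 = 0.4419 in; A_we = 0.4419 × 6 = 2.651 in².
Directional factor: 1.0 + 0.5 sin^1.5(50°) = 1.335.
F_nw = 0.6 × 80 × 1.335 = 64.09 ksi.
φR_n = 0.75 × 64.09 × 2.651 = 127.4 kip.

φR_n ≈ 127 kip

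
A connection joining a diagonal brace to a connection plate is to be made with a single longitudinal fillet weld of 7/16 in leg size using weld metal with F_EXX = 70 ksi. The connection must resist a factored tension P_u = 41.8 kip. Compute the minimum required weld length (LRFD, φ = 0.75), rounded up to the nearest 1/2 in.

L = 4.5 in

Throat t_e = 0.707 × 0.4375 = 0.3093 in.
φr_n = 0.75 × 0.6 × 70 × 0.3093 = 9.743 kip/in.
L_req = P_u / φr_n = 41.8 / 9.743 = 4.29 in total.
Round up → use L = 4.5 in.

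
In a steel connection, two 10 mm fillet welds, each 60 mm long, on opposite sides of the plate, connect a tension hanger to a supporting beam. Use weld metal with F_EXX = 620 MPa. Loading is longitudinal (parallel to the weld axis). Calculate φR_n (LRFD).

φR_n ≈ 237 kN

Effective throat t_e = 0.707 × 10 = 7.07 mm.
Total length L = 120 mm; A_we = 7.07 × 120 = 848.4 mm².
F_nw = 0.6 F_EXX = 0.6 × 620 = 372 MPa.
φR_n = 0.75 × 372 × 848.4 × 10⁻³ = 236.7 kN.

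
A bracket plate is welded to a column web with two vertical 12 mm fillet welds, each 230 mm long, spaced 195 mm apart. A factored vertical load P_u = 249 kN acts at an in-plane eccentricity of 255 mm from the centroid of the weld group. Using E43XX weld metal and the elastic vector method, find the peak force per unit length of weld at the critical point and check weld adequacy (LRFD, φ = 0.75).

E43XX → F_EXX = 430 MPa.
Total weld length L_w = 460 mm. Treat welds as unit-width lines.
Polar moment about centroid: J = 2[d³/12 + d(b/2)²] = 2[230³/12 + 230×97.5²] = 6401000 mm³.
Direct shear f_v = P/L_w = 249×10³ / 460 = 541.3 N/mm (vertical).
Torsion M = P·e = 249×10³ × 255 = 63495000 N·mm.
Critical point at (x, y) = (97.5, 115) from centroid. f_tx = M·y/J = 1141 N/mm; f_ty = M·x/J = 967.2 N/mm.
Resultant f_max = √[f_tx² + (f_v + f_ty)²] = √[1141² + (541.3 + 967.2)²] = 1891 N/mm.
Capacity per unit length: φr_n = 0.75 × 0.6 × 430 × (0.707 × 12) = 1642 N/mm.
1891 > 1642 → NOT adequate.

f_max ≈ 1890 N/mm; NOT adequate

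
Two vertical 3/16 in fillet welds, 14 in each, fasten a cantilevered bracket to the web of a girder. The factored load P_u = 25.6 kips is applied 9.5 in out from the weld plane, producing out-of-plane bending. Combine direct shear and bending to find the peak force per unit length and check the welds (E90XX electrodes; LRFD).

f_max ≈ 3.83 kip/in; adequate

E90XX → F_EXX = 90 ksi.
L_w = 2 × 14 = 28 in; section modulus (unit throat) S = 2 × L²/6 = 65.33 in².
Direct shear f_v = P/L_w = 25.6/28 = 0.9143 kip/in.
Moment M = P × e = 25.6 × 9.5 = 243.2 kip·in; bending f_b = M/S = 3.722 kip/in.
f_max = √(f_v² + f_b²) = √(0.9143² + 3.722²) = 3.833 kip/in.
φr_n = 0.75 × 0.6 × 90 × (0.707 × 0.1875) = 5.369 kip/in → adequate.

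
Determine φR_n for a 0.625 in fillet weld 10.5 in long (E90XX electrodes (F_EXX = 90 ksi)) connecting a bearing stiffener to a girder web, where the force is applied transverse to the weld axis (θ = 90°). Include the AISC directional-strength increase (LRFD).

t_e = 0.707 × 0.625 = 0.4419 in; A_we = 0.4419 × 10.5 = 4.64 in².
Directional factor: 1.0 + 0.5 sin^1.5(90°) = 1.5.
F_nw = 0.6 × 90 × 1.5 = 81 ksi.
φR_n = 0.75 × 81 × 4.64 = 281.9 kip.

φR_n ≈ 282 kip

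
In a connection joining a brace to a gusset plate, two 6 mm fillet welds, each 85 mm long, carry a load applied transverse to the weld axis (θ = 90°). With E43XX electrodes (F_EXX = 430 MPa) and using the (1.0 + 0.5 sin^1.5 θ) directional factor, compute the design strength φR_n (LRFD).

φR_n ≈ 209 kN

t_e = 0.707 × 6 = 4.242 mm; A_we = 4.242 × 170 = 721.1 mm².
Directional factor: 1.0 + 0.5 sin^1.5(90°) = 1.5.
F_nw = 0.6 × 430 × 1.5 = 387 MPa.
φR_n = 0.75 × 387 × 721.1 × 10⁻³ = 209.3 kN.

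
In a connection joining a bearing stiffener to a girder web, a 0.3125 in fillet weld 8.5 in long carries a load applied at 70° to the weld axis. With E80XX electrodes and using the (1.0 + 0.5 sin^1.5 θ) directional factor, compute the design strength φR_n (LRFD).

E80XX → F_EXX = 80 ksi.
t_e = 0.707 × 0.3125 = 0.2209 in; A_we = 0.2209 × 8.5 = 1.878 in².
Directional factor: 1.0 + 0.5 sin^1.5(70°) = 1.455.
F_nw = 0.6 × 80 × 1.455 = 69.86 ksi.
φR_n = 0.75 × 69.86 × 1.878 = 98.4 kips.

φR_n ≈ 98.4 kips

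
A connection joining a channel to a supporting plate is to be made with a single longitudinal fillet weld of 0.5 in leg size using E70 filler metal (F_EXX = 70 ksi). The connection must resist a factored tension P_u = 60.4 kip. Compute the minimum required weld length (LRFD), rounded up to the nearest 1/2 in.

Throat t_e = 0.707 × 0.5 = 0.3535 in.
φr_n = 0.75 × 0.6 × 70 × 0.3535 = 11.14 kip/in.
L_req = P_u / φr_n = 60.4 / 11.14 = 5.424 in total.
Round up → use L = 5.5 in.

L = 5.5 in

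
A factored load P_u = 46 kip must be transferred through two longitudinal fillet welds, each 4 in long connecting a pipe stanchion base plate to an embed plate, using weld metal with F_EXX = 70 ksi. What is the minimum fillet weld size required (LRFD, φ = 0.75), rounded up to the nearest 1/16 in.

Total weld length L = 8 in.
Required throat t_e = P_u / (φ × 0.6 F_EXX × L) = 46 / (0.75 × 0.6 × 70 × 8) = 0.1825 in.
Required leg w = t_e / 0.707 = 0.2582 in → use 5/16 in.

w = 5/16 in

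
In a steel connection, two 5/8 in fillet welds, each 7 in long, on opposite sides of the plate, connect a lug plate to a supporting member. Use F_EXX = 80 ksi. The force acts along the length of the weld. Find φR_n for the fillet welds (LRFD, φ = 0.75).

φR_n ≈ 223 kip

Effective throat t_e = 0.707 × 0.625 = 0.4419 in.
Total length L = 14 in; A_we = 0.4419 × 14 = 6.186 in².
F_nw = 0.6 F_EXX = 0.6 × 80 = 48 ksi.
φR_n = 0.75 × 48 × 6.186 = 222.7 kip.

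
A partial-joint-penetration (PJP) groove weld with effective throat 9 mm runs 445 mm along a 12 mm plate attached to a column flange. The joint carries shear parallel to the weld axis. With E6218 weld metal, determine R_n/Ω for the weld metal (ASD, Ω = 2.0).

R_n/Ω ≈ 745 kN

E62XX → F_EXX = 620 MPa.
Effective throat (given) t_e = 9 mm.
A_we = 9 × 445 = 4005 mm².
F_nw = 0.6 F_EXX = 372 MPa.
R_n/Ω = (372 × 4005) / 2.0 × 10⁻³ = 744.9 kN.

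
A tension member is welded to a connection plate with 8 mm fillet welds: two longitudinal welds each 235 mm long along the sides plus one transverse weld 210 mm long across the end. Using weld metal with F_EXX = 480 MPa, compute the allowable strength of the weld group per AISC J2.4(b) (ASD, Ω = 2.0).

t_e = 0.707 × 8 = 5.656 mm.
R_nwl = 0.6 × 480 × 5.656 × 470 × 10⁻³ = 765.6 kN (longitudinal, 2 welds).
R_nwt = 0.6 × 480 × 5.656 × 210 × 10⁻³ = 342.1 kN (transverse, base value).
(i) R_nwl + R_nwt = 1108 kN; (ii) 0.85 R_nwl + 1.5 R_nwt = 1164 kN.
R_n = max = 1164 kN [governs: (ii)]; R_n/Ω = 581.9 kN.

R_n/Ω ≈ 582 kN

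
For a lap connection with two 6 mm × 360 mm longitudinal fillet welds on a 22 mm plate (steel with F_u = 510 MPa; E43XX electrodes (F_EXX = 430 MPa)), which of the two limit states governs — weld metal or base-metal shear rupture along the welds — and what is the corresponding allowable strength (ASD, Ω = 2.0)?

R_n/Ω ≈ 394 kN (weld metal governs)

t_e = 0.707 × 6 = 4.242 mm; L = 720 mm.
Weld metal: R_n/Ω = (1/2.0) × 0.6 × 430 × 4.242 × 720 × 10⁻³ = 394 kN.
Base metal (shear rupture): R_n/Ω = (1/2.0) × 0.6 × 510 × 22 × 720 × 10⁻³ = 2424 kN.
Governing: weld metal.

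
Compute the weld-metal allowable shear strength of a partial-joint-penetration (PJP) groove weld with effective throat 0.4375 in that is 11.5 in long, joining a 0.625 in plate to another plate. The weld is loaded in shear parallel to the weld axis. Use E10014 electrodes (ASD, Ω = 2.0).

R_n/Ω ≈ 151 kips

E100XX → F_EXX = 100 ksi.
Effective throat (given) t_e = 0.4375 in.
A_we = 0.4375 × 11.5 = 5.031 in².
F_nw = 0.6 F_EXX = 60 ksi.
R_n/Ω = (60 × 5.031) / 2.0 = 150.9 kips.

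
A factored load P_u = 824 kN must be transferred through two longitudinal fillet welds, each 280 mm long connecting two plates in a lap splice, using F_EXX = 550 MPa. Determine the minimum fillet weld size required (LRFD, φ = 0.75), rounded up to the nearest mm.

w = 9 mm

Total weld length L = 560 mm.
Required throat t_e = P_u / (φ × 0.6 F_EXX × L) = 824 / (0.75 × 0.6 × 550 × 560 × 10⁻³) = 5.945 mm.
Required leg w = t_e / 0.707 = 8.409 mm → use 9 mm.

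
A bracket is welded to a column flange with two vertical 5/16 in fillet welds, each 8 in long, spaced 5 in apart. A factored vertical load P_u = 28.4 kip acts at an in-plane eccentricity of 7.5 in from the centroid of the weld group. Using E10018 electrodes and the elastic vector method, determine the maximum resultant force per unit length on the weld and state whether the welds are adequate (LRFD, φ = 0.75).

E100XX → F_EXX = 100 ksi.
Total weld length L_w = 16 in. Treat welds as unit-width lines.
Polar moment about centroid: J = 2[d³/12 + d(b/2)²] = 2[8³/12 + 8×2.5²] = 185.3 in³.
Direct shear f_v = P/L_w = 28.4 / 16 = 1.775 kip/in (vertical).
Torsion M = P·e = 28.4 × 7.5 = 213 kip·in.
Critical point at (x, y) = (2.5, 4) from centroid. f_tx = M·y/J = 4.597 kip/in; f_ty = M·x/J = 2.873 kip/in.
Resultant f_max = √[f_tx² + (f_v + f_ty)²] = √[4.597² + (1.775 + 2.873)²] = 6.538 kip/in.
Capacity per unit length: φr_n = 0.75 × 0.6 × 100 × (0.707 × 0.3125) = 9.942 kip/in.
6.538 ≤ 9.942 → adequate.

f_max ≈ 6.54 kip/in; adequate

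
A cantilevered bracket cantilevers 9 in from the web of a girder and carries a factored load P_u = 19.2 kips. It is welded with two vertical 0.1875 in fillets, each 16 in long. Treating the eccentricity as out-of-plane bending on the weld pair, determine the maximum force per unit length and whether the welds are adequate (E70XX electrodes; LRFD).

E70XX → F_EXX = 70 ksi.
L_w = 2 × 16 = 32 in; section modulus (unit throat) S = 2 × L²/6 = 85.33 in².
Direct shear f_v = P/L_w = 19.2/32 = 0.6 kip/in.
Moment M = P × e = 19.2 × 9 = 172.8 kip·in; bending f_b = M/S = 2.025 kip/in.
f_max = √(f_v² + f_b²) = √(0.6² + 2.025²) = 2.112 kip/in.
φr_n = 0.75 × 0.6 × 70 × (0.707 × 0.1875) = 4.176 kip/in → adequate.

f_max ≈ 2.11 kip/in; adequate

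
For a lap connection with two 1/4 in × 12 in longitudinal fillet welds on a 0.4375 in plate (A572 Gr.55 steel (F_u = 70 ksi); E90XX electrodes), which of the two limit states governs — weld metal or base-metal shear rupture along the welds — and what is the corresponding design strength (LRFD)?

φR_n ≈ 172 kip (weld metal governs)

E90XX → F_EXX = 90 ksi.
t_e = 0.707 × 0.25 = 0.1767 in; L = 24 in.
Weld metal: φR_n = 0.75 × 0.6 × 90 × 0.1767 × 24 = 171.8 kip.
Base metal (shear rupture): φR_n = 0.75 × 0.6 × 70 × 0.4375 × 24 = 330.8 kip.
Governing: weld metal.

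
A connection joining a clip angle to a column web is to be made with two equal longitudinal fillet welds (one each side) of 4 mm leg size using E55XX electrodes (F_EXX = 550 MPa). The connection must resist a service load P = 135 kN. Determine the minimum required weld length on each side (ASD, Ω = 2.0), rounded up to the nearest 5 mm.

Throat t_e = 0.707 × 4 = 2.828 mm.
r_n/Ω = (0.6 × 550 × 2.828) / 2.0 = 466.6 N/mm = 0.4666 kN/mm.
L_req = P / (r_n/Ω) = 135 / 0.4666 = 289.3 mm total.
Per side: 289.3 / 2 = 144.7 mm.
Round up → use L = 145 mm on each side.

L = 145 mm on each side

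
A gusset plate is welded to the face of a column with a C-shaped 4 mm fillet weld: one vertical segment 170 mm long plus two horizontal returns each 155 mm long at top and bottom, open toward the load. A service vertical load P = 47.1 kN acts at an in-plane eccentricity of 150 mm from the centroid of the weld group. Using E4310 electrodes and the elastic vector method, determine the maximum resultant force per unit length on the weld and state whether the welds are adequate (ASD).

E43XX → F_EXX = 430 MPa.
Total weld length L_w = 480 mm. Treat welds as unit-width lines.
Centroid: x̄ = 2×155×77.5 / 480 = 50.05 mm from the vertical weld.
Polar moment about centroid: J = I_x + I_y = [170³/12 + 2×155×85²] + [170×50.05² + 2(155³/12 + 155×27.45²)] = 3929000 mm³.
Direct shear f_v = P/L_w = 47.1×10³ / 480 = 98.12 N/mm (vertical).
Torsion M = P·e = 47.1×10³ × 150 = 7065000 N·mm.
Critical point at (x, y) = (104.9, 85) from centroid. f_tx = M·y/J = 152.8 N/mm; f_ty = M·x/J = 188.7 N/mm.
Resultant f_max = √[f_tx² + (f_v + f_ty)²] = √[152.8² + (98.12 + 188.7)²] = 325 N/mm.
Capacity per unit length: r_n/Ω = (1/2.0) × 0.6 × 430 × (0.707 × 4) = 364.8 N/mm.
325 ≤ 364.8 → adequate.

f_max ≈ 325 N/mm; adequate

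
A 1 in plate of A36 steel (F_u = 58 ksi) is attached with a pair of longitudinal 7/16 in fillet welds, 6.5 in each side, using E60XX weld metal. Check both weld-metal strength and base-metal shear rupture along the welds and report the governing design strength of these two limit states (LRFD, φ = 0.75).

E60XX → F_EXX = 60 ksi.
t_e = 0.707 × 0.4375 = 0.3093 in; L = 13 in.
Weld metal: φR_n = 0.75 × 0.6 × 60 × 0.3093 × 13 = 108.6 kip.
Base metal (shear rupture): φR_n = 0.75 × 0.6 × 58 × 1 × 13 = 339.3 kip.
Governing: weld metal.

φR_n ≈ 109 kip (weld metal governs)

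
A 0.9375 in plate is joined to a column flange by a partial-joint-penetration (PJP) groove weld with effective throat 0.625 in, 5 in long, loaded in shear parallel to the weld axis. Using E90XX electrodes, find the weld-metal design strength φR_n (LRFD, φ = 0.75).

φR_n ≈ 127 kips

E90XX → F_EXX = 90 ksi.
Effective throat (given) t_e = 0.625 in.
A_we = 0.625 × 5 = 3.125 in².
F_nw = 0.6 F_EXX = 54 ksi.
φR_n = 0.75 × 54 × 3.125 = 126.6 kips.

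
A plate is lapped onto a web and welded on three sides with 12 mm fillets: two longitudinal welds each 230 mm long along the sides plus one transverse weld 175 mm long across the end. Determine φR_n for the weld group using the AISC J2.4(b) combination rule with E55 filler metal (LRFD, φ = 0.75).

E55XX → F_EXX = 550 MPa.
t_e = 0.707 × 12 = 8.484 mm.
R_nwl = 0.6 × 550 × 8.484 × 460 × 10⁻³ = 1288 kN (longitudinal, 2 welds).
R_nwt = 0.6 × 550 × 8.484 × 175 × 10⁻³ = 490 kN (transverse, base value).
(i) R_nwl + R_nwt = 1778 kN; (ii) 0.85 R_nwl + 1.5 R_nwt = 1830 kN.
R_n = max = 1830 kN [governs: (ii)]; φR_n = 1372 kN.

φR_n ≈ 1370 kN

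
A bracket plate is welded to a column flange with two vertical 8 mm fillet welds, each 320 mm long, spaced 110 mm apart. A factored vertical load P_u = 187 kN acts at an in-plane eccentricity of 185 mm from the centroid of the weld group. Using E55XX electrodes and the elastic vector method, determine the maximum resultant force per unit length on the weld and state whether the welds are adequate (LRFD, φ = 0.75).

f_max ≈ 928 N/mm; adequate

E55XX → F_EXX = 550 MPa.
Total weld length L_w = 640 mm. Treat welds as unit-width lines.
Polar moment about centroid: J = 2[d³/12 + d(b/2)²] = 2[320³/12 + 320×55²] = 7397000 mm³.
Direct shear f_v = P/L_w = 187×10³ / 640 = 292.2 N/mm (vertical).
Torsion M = P·e = 187×10³ × 185 = 34595000 N·mm.
Critical point at (x, y) = (55, 160) from centroid. f_tx = M·y/J = 748.3 N/mm; f_ty = M·x/J = 257.2 N/mm.
Resultant f_max = √[f_tx² + (f_v + f_ty)²] = √[748.3² + (292.2 + 257.2)²] = 928.3 N/mm.
Capacity per unit length: φr_n = 0.75 × 0.6 × 550 × (0.707 × 8) = 1400 N/mm.
928.3 ≤ 1400 → adequate.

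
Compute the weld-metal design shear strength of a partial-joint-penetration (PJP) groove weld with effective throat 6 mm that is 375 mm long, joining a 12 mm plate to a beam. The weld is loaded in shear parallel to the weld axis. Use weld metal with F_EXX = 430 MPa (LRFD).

φR_n ≈ 435 kN

Effective throat (given) t_e = 6 mm.
A_we = 6 × 375 = 2250 mm².
F_nw = 0.6 F_EXX = 258 MPa.
φR_n = 0.75 × 258 × 2250 × 10⁻³ = 435.4 kN.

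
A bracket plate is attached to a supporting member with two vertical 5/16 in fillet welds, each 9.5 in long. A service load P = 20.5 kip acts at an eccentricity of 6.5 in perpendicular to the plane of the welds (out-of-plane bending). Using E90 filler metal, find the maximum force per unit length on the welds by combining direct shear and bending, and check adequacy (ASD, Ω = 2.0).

E90XX → F_EXX = 90 ksi.
L_w = 2 × 9.5 = 19 in; section modulus (unit throat) S = 2 × L²/6 = 30.08 in².
Direct shear f_v = P/L_w = 20.5/19 = 1.079 kip/in.
Moment M = P × e = 20.5 × 6.5 = 133.25 kip·in; bending f_b = M/S = 4.429 kip/in.
f_max = √(f_v² + f_b²) = √(1.079² + 4.429²) = 4.559 kip/in.
r_n/Ω = (1/2.0) × 0.6 × 90 × (0.707 × 0.3125) = 5.965 kip/in → adequate.

f_max ≈ 4.56 kip/in; adequate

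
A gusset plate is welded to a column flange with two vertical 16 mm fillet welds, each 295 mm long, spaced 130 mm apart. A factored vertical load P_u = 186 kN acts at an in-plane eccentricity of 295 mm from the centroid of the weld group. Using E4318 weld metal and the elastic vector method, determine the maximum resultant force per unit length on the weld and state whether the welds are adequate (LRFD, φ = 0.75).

f_max ≈ 1460 N/mm; adequate

E43XX → F_EXX = 430 MPa.
Total weld length L_w = 590 mm. Treat welds as unit-width lines.
Polar moment about centroid: J = 2[d³/12 + d(b/2)²] = 2[295³/12 + 295×65²] = 6771000 mm³.
Direct shear f_v = P/L_w = 186×10³ / 590 = 315.3 N/mm (vertical).
Torsion M = P·e = 186×10³ × 295 = 54870000 N·mm.
Critical point at (x, y) = (65, 147.5) from centroid. f_tx = M·y/J = 1195 N/mm; f_ty = M·x/J = 526.7 N/mm.
Resultant f_max = √[f_tx² + (f_v + f_ty)²] = √[1195² + (315.3 + 526.7)²] = 1462 N/mm.
Capacity per unit length: φr_n = 0.75 × 0.6 × 430 × (0.707 × 16) = 2189 N/mm.
1462 ≤ 2189 → adequate.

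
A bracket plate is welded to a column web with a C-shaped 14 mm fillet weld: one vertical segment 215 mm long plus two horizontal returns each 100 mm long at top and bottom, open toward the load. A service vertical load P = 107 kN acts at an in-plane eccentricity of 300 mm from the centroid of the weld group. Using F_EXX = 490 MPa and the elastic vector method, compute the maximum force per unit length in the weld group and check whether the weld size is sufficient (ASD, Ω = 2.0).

f_max ≈ 1350 N/mm; adequate

Total weld length L_w = 415 mm. Treat welds as unit-width lines.
Centroid: x̄ = 2×100×50 / 415 = 24.1 mm from the vertical weld.
Polar moment about centroid: J = I_x + I_y = [215³/12 + 2×100×107.5²] + [215×24.1² + 2(100³/12 + 100×25.9²)] = 3565000 mm³.
Direct shear f_v = P/L_w = 107×10³ / 415 = 257.8 N/mm (vertical).
Torsion M = P·e = 107×10³ × 300 = 32100000 N·mm.
Critical point at (x, y) = (75.9, 107.5) from centroid. f_tx = M·y/J = 967.9 N/mm; f_ty = M·x/J = 683.4 N/mm.
Resultant f_max = √[f_tx² + (f_v + f_ty)²] = √[967.9² + (257.8 + 683.4)²] = 1350 N/mm.
Capacity per unit length: r_n/Ω = (1/2.0) × 0.6 × 490 × (0.707 × 14) = 1455 N/mm.
1350 ≤ 1455 → adequate.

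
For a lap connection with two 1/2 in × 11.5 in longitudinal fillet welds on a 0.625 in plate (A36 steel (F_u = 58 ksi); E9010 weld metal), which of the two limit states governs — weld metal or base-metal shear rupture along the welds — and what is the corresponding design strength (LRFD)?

φR_n ≈ 329 kips (weld metal governs)

E90XX → F_EXX = 90 ksi.
t_e = 0.707 × 0.5 = 0.3535 in; L = 23 in.
Weld metal: φR_n = 0.75 × 0.6 × 90 × 0.3535 × 23 = 329.3 kips.
Base metal (shear rupture): φR_n = 0.75 × 0.6 × 58 × 0.625 × 23 = 375.2 kips.
Governing: weld metal.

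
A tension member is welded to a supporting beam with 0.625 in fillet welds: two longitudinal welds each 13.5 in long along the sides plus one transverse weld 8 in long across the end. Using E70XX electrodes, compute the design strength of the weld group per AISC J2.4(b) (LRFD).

φR_n ≈ 487 kip

E70XX → F_EXX = 70 ksi.
t_e = 0.707 × 0.625 = 0.4419 in.
R_nwl = 0.6 × 70 × 0.4419 × 27 = 501.1 kip (longitudinal, 2 welds).
R_nwt = 0.6 × 70 × 0.4419 × 8 = 148.5 kip (transverse, base value).
(i) R_nwl + R_nwt = 649.6 kip; (ii) 0.85 R_nwl + 1.5 R_nwt = 648.6 kip.
R_n = max = 649.6 kip [governs: (i)]; φR_n = 487.2 kip.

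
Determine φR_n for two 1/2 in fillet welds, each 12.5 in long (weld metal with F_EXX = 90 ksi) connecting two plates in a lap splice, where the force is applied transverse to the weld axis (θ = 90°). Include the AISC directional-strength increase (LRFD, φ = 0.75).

φR_n ≈ 537 kips

t_e = 0.707 × 0.5 = 0.3535 in; A_we = 0.3535 × 25 = 8.838 in².
Directional factor: 1.0 + 0.5 sin^1.5(90°) = 1.5.
F_nw = 0.6 × 90 × 1.5 = 81 ksi.
φR_n = 0.75 × 81 × 8.838 = 536.9 kips.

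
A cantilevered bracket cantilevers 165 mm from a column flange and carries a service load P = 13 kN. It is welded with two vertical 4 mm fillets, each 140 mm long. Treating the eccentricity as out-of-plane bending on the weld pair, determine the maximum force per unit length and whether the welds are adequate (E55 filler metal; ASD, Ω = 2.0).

f_max ≈ 332 N/mm; adequate

E55XX → F_EXX = 550 MPa.
L_w = 2 × 140 = 280 mm; section modulus (unit throat) S = 2 × L²/6 = 6533 mm².
Direct shear f_v = P/L_w = 13×10³/280 = 46.43 N/mm.
Moment M = P × e = 13×10³ × 165 = 2145000 N·mm; bending f_b = M/S = 328.3 N/mm.
f_max = √(f_v² + f_b²) = √(46.43² + 328.3²) = 331.6 N/mm.
r_n/Ω = (1/2.0) × 0.6 × 550 × (0.707 × 4) = 466.6 N/mm → adequate.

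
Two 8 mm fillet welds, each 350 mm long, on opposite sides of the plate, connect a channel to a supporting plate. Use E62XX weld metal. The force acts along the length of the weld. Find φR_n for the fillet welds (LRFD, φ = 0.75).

E62XX → F_EXX = 620 MPa.
Effective throat t_e = 0.707 × 8 = 5.656 mm.
Total length L = 700 mm; A_we = 5.656 × 700 = 3959 mm².
F_nw = 0.6 F_EXX = 0.6 × 620 = 372 MPa.
φR_n = 0.75 × 372 × 3959 × 10⁻³ = 1105 kN.

φR_n ≈ 1100 kN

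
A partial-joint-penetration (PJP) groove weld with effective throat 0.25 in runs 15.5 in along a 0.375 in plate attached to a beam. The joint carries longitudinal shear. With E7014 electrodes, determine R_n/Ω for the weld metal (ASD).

R_n/Ω ≈ 81.4 kip

E70XX → F_EXX = 70 ksi.
Effective throat (given) t_e = 0.25 in.
A_we = 0.25 × 15.5 = 3.875 in².
F_nw = 0.6 F_EXX = 42 ksi.
R_n/Ω = (42 × 3.875) / 2.0 = 81.38 kip.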